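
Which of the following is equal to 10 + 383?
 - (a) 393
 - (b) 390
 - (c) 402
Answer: a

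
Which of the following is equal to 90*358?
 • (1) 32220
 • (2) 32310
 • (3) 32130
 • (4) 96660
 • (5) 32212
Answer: 1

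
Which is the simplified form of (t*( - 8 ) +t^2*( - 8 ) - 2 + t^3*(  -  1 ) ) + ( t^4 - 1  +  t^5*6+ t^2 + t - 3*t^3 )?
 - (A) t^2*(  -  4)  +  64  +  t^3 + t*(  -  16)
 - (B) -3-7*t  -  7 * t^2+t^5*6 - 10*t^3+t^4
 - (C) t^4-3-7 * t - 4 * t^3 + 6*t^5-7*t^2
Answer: C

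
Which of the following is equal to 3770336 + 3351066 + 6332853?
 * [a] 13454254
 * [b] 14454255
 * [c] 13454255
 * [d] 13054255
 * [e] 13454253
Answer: c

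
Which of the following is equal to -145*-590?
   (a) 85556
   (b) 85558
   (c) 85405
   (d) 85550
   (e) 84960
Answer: d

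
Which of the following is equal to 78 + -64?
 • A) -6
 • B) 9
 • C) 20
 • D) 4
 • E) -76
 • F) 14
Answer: F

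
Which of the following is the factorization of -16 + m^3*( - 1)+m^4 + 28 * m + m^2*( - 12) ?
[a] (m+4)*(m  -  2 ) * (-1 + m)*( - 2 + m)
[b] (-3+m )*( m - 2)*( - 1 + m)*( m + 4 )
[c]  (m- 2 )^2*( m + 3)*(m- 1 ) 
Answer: a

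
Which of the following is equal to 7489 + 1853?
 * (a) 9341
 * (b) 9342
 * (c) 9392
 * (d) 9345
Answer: b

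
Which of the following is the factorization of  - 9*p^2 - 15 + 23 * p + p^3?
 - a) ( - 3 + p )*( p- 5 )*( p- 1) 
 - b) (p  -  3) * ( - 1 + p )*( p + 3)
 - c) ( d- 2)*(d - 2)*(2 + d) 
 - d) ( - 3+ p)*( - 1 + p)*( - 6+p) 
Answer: a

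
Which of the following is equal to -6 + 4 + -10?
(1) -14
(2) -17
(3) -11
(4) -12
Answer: 4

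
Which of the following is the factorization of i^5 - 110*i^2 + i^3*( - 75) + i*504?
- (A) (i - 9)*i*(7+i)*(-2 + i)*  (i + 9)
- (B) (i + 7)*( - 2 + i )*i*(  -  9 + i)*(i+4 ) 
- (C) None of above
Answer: B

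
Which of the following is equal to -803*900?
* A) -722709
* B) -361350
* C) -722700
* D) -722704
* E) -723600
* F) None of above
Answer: C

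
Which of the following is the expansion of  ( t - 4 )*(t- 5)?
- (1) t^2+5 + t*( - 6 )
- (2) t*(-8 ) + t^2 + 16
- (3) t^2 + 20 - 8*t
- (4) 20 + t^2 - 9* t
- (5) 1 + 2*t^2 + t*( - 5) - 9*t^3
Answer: 4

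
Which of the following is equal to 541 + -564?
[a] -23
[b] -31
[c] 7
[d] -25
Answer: a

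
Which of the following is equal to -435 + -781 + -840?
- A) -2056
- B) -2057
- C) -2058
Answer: A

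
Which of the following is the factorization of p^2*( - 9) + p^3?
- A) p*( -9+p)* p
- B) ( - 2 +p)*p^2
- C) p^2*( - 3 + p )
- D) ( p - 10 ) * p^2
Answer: A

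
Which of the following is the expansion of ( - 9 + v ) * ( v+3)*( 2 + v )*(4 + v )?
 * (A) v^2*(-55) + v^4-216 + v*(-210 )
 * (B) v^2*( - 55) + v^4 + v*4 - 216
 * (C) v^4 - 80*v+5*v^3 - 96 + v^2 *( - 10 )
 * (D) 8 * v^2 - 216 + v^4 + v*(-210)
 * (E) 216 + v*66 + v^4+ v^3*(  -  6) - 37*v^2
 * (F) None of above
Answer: A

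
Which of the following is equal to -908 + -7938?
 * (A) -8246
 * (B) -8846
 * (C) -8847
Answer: B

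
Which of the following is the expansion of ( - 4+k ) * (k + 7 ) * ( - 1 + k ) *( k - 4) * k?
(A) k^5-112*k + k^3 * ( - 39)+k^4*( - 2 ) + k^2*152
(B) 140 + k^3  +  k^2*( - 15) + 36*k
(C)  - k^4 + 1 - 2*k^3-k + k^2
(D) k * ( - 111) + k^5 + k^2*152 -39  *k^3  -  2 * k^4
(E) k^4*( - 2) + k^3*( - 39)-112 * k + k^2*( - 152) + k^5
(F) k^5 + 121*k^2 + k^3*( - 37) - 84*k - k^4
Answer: A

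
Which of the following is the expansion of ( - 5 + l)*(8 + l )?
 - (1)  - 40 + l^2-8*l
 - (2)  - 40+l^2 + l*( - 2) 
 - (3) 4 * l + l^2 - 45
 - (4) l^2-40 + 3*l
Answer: 4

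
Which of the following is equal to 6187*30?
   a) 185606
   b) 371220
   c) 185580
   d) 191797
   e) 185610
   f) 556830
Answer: e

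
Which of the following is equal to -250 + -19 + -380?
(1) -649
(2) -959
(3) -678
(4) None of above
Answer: 1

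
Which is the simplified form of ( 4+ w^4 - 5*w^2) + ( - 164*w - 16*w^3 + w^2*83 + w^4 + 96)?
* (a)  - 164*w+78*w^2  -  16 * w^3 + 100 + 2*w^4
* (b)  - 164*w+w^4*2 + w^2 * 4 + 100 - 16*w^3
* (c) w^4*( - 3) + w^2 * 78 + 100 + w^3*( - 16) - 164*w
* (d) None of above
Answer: a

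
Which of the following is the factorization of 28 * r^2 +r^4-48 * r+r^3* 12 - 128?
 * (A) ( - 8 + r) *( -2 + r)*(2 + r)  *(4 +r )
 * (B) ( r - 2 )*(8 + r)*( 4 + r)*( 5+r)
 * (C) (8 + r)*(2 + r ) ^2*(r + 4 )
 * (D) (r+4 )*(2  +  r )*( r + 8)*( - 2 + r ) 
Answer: D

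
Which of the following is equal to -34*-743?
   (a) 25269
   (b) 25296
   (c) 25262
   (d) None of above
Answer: c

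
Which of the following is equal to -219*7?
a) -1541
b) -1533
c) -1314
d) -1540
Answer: b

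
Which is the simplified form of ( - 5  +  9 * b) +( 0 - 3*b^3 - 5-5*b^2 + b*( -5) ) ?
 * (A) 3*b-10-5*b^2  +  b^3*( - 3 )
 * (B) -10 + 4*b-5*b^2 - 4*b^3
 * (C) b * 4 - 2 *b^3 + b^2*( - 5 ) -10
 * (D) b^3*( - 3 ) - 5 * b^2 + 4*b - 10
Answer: D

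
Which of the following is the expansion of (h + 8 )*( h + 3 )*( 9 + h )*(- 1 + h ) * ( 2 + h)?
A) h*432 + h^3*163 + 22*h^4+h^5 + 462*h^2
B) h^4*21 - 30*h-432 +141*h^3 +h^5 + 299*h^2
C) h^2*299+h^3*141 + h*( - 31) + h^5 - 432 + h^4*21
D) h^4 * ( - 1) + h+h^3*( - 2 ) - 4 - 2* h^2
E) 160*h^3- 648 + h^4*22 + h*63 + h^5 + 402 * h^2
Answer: B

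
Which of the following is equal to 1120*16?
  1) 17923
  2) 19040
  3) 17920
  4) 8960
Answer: 3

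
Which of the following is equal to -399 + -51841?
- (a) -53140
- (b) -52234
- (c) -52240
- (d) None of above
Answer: c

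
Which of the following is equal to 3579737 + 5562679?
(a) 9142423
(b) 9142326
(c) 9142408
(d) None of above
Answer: d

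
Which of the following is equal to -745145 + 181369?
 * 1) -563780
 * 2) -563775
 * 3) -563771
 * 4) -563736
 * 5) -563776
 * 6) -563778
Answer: 5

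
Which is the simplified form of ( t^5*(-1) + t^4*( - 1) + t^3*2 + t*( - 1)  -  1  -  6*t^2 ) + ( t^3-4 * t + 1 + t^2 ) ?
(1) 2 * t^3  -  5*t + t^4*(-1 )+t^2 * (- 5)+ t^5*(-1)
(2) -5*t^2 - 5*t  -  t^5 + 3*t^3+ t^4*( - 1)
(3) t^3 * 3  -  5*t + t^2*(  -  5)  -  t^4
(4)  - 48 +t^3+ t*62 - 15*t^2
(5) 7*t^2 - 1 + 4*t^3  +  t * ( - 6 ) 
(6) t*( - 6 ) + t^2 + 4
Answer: 2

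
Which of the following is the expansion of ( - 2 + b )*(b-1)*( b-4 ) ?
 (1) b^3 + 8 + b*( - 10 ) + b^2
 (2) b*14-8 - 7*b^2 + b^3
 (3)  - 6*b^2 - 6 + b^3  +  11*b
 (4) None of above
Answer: 2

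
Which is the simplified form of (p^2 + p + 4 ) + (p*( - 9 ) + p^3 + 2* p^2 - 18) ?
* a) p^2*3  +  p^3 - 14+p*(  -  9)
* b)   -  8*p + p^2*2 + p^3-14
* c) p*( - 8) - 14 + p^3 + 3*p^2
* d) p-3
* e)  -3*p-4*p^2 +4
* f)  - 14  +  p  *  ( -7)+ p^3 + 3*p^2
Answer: c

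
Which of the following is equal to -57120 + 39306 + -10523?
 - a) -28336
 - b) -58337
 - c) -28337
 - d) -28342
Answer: c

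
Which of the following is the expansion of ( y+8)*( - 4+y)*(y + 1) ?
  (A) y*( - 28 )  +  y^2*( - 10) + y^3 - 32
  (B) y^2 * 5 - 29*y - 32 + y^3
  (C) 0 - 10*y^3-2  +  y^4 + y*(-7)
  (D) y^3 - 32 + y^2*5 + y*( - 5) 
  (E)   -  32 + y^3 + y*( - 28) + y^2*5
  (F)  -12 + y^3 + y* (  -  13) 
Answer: E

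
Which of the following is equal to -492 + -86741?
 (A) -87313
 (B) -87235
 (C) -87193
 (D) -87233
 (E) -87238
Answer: D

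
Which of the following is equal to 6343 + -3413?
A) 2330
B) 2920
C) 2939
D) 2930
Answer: D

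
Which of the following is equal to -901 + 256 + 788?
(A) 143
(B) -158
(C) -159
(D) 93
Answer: A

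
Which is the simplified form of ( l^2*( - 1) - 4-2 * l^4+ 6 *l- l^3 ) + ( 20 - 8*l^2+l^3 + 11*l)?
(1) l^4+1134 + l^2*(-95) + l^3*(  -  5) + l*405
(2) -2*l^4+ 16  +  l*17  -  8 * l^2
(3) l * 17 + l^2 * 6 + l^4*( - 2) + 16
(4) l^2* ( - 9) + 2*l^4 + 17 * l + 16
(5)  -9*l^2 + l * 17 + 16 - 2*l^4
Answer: 5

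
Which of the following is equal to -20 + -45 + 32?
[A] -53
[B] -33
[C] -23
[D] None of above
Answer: B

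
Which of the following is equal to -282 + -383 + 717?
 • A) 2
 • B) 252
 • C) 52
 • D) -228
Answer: C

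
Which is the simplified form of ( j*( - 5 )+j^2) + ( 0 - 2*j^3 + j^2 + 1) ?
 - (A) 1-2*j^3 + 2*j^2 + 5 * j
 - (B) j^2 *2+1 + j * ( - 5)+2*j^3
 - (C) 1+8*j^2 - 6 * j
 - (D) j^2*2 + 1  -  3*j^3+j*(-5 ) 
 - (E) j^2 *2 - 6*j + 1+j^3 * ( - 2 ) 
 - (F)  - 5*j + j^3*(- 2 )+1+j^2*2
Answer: F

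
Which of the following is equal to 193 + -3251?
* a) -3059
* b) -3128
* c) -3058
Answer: c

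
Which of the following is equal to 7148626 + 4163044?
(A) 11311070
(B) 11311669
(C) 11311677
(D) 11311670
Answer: D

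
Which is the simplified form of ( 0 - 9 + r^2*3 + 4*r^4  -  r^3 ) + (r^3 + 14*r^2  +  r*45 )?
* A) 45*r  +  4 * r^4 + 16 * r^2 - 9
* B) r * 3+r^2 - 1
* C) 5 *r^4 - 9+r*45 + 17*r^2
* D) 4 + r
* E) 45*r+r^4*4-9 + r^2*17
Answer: E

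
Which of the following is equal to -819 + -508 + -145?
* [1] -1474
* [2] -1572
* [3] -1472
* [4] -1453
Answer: 3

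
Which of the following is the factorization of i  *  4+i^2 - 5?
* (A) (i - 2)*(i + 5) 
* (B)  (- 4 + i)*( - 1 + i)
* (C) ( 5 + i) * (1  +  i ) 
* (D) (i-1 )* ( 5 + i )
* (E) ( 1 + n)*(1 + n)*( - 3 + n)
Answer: D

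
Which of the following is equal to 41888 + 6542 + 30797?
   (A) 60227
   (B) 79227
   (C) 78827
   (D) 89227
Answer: B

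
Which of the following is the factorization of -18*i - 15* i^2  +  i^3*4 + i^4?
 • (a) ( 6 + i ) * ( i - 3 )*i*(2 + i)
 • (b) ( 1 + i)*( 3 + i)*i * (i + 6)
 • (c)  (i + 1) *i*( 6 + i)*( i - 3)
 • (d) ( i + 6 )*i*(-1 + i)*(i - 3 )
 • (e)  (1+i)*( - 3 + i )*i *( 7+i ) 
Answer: c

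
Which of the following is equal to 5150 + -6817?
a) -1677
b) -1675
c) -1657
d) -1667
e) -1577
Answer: d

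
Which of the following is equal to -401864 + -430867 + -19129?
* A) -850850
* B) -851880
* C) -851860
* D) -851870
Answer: C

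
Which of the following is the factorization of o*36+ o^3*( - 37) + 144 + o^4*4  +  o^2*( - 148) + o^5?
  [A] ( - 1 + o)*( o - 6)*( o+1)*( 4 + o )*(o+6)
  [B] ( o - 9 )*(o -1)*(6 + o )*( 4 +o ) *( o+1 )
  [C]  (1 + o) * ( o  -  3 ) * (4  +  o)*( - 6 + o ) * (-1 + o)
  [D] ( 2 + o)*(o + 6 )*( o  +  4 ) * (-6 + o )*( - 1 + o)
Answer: A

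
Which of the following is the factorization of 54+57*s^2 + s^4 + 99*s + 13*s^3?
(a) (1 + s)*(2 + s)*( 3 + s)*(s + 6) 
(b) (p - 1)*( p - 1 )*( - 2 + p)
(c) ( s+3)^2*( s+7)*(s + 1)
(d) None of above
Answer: d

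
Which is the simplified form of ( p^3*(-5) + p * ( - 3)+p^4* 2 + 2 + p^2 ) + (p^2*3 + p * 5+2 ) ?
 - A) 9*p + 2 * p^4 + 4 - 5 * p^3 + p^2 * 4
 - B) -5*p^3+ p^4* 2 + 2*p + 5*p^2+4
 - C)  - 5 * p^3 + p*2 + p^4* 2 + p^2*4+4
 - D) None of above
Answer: C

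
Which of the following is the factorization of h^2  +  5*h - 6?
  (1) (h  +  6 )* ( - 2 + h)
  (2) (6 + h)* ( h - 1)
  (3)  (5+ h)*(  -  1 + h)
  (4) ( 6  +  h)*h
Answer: 2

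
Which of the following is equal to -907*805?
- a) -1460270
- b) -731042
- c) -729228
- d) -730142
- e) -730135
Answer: e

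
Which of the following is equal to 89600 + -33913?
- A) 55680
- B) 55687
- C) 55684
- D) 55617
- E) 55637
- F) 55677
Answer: B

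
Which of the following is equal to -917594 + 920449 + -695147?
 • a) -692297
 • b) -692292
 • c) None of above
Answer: b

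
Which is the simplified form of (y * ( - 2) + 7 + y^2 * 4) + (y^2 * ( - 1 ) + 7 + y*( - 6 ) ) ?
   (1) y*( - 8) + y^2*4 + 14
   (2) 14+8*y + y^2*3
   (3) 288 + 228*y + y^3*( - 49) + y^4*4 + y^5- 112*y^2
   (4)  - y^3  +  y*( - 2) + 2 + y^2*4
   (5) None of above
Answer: 5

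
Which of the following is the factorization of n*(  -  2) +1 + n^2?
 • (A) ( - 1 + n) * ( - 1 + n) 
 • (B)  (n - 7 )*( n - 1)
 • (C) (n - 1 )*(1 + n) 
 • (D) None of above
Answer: A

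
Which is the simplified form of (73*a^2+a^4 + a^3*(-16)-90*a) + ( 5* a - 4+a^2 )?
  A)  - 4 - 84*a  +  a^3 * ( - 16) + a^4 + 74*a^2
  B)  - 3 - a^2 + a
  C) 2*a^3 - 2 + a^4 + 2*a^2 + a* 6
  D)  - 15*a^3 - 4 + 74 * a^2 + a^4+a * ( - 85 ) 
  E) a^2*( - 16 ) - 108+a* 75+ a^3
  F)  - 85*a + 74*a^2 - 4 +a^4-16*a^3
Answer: F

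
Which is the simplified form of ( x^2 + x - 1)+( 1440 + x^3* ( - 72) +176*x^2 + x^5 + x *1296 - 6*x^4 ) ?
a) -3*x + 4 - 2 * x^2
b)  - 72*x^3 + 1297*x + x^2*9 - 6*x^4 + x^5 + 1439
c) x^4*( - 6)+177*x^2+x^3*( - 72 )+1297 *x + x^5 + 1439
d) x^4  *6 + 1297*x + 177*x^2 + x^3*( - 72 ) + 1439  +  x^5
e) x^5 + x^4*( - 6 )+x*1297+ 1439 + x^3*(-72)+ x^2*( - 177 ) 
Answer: c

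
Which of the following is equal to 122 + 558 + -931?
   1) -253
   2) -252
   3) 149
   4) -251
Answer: 4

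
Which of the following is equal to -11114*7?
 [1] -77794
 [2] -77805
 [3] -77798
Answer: 3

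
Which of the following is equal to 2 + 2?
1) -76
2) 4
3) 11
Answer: 2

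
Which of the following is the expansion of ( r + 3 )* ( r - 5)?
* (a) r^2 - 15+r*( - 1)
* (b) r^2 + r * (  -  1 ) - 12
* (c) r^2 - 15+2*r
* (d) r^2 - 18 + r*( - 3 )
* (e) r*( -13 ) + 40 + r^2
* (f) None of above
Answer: f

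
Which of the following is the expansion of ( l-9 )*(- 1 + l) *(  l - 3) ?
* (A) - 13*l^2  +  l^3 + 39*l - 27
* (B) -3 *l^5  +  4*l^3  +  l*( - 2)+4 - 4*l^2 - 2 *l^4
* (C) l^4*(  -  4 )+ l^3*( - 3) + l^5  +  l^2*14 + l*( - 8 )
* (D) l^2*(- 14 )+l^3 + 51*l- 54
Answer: A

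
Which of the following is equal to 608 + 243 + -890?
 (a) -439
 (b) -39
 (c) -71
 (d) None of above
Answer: b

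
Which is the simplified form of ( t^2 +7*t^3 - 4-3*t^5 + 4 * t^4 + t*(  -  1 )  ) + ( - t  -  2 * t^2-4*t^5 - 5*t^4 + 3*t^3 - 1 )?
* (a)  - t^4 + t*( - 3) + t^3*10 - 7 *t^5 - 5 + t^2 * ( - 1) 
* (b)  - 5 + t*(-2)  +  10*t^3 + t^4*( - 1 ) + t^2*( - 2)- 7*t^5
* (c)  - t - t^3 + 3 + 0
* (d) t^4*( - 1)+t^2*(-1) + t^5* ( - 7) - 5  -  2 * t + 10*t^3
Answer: d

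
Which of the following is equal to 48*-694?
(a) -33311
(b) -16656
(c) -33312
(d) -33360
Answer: c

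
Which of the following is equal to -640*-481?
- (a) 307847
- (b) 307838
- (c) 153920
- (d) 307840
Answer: d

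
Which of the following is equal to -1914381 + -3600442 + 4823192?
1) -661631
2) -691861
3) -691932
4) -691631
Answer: 4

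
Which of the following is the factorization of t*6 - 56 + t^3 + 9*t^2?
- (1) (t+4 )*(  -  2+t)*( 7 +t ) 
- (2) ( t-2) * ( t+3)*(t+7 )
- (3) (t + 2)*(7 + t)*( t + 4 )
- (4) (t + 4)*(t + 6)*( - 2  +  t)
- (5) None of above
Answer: 1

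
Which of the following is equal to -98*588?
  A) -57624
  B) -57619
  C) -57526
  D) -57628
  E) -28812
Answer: A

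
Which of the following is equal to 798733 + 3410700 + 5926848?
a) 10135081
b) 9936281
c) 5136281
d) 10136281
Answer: d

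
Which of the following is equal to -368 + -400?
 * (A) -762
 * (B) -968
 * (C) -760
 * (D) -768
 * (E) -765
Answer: D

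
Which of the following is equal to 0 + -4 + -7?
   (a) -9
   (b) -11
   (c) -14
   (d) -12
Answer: b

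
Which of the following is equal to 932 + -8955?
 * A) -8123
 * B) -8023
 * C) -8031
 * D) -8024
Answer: B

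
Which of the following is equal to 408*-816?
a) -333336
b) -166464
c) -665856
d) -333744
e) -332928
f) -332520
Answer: e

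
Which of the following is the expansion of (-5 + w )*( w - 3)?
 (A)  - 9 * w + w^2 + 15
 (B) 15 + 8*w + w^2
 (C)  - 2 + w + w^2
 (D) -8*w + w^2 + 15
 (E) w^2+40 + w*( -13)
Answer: D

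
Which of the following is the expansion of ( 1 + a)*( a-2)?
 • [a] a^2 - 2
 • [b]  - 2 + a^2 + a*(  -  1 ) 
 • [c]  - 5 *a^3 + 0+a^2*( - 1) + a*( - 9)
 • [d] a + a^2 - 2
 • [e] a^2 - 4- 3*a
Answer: b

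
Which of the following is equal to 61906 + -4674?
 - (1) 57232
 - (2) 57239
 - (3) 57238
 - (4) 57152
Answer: 1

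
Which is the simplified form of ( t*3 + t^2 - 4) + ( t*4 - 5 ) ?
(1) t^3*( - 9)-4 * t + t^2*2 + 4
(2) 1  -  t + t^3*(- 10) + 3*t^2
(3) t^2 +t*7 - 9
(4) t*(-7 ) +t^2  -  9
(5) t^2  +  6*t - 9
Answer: 3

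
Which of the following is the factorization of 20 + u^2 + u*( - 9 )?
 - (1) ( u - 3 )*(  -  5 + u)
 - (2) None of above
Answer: 2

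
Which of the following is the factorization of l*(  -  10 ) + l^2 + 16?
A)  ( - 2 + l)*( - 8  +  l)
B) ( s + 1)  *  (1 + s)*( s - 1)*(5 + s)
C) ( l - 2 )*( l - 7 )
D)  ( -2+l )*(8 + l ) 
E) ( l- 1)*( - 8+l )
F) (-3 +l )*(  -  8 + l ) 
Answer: A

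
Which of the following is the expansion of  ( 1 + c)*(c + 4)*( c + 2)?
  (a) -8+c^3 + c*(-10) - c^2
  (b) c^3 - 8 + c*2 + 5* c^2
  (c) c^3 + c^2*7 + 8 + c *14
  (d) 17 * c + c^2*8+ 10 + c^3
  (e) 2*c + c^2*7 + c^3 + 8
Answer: c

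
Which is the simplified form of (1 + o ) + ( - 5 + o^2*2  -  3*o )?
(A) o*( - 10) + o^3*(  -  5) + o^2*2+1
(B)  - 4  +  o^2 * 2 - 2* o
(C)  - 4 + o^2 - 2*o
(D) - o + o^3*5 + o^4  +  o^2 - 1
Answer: B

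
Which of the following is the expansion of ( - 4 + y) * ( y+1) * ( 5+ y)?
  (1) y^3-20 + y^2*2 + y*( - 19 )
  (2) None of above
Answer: 1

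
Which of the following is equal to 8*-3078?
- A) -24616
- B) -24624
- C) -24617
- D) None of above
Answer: B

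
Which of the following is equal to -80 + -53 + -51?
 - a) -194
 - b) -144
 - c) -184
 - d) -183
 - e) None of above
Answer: c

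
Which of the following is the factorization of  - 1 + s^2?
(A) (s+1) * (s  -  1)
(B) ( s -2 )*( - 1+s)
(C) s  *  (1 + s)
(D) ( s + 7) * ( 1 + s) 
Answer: A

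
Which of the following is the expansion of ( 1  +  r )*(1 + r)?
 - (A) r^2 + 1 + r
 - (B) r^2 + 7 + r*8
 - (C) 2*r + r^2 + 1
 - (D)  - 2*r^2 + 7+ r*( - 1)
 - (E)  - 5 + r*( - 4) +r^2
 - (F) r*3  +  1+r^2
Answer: C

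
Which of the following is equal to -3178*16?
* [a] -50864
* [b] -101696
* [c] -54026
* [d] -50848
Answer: d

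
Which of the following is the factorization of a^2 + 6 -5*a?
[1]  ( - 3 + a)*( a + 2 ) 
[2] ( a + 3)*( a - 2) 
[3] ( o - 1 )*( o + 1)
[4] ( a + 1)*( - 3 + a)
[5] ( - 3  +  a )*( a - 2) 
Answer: 5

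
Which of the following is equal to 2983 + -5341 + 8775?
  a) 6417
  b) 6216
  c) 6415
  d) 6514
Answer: a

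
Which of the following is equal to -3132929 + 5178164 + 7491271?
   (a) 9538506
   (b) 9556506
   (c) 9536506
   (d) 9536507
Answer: c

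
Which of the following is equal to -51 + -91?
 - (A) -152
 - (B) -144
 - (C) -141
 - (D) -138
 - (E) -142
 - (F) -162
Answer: E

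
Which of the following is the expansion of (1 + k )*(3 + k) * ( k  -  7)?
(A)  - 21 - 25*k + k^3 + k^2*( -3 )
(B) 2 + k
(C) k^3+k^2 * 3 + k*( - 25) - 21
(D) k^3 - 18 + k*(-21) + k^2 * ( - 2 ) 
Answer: A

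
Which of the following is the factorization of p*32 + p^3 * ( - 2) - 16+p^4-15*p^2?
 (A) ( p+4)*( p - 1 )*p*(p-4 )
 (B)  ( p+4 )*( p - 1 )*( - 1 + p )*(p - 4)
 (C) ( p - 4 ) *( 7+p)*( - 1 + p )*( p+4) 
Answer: B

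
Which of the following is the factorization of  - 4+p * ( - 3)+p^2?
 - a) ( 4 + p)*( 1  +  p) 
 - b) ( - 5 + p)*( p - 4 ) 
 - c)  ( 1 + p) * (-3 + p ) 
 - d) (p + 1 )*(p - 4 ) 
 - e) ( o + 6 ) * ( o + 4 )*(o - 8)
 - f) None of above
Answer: d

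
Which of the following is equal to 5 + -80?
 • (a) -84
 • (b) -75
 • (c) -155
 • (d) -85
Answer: b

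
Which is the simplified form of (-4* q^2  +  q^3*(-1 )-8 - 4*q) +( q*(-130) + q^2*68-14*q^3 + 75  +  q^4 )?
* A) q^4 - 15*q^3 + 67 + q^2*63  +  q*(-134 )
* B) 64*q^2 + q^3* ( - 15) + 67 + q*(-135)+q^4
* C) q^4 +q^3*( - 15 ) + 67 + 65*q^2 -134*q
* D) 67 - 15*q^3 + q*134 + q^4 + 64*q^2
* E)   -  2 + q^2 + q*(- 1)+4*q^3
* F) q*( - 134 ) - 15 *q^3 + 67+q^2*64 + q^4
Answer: F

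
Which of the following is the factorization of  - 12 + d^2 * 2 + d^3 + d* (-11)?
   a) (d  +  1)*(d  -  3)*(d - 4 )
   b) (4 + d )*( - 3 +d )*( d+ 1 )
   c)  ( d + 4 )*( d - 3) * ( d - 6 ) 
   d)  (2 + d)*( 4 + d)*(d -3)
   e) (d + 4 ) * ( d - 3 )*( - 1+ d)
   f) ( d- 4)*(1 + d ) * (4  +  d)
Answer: b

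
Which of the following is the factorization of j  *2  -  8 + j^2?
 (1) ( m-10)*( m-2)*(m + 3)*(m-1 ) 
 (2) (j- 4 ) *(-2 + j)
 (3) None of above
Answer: 3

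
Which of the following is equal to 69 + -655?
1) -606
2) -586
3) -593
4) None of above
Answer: 2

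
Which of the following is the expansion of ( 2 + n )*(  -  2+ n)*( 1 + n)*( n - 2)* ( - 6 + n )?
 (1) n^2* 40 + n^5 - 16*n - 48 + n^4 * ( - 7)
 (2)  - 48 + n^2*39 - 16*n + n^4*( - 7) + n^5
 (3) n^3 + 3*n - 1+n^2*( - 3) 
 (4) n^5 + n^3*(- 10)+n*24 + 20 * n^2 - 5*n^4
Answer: 1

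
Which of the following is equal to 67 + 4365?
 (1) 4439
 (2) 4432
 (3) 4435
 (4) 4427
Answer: 2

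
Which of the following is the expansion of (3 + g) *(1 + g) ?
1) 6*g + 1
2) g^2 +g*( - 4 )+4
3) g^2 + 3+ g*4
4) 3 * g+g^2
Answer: 3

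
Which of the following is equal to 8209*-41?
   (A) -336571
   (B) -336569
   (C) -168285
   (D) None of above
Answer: B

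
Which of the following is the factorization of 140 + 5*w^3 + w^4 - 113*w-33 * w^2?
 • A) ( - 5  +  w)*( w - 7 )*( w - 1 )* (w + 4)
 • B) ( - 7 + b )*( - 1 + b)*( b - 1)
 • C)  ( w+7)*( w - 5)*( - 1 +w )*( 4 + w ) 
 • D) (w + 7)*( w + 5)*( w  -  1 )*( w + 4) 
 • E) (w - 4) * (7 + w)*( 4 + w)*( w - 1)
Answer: C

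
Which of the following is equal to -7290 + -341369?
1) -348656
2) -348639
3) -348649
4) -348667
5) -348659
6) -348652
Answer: 5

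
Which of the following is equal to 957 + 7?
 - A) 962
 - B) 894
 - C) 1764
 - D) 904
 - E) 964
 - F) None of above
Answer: E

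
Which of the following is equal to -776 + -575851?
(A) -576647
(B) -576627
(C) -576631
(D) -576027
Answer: B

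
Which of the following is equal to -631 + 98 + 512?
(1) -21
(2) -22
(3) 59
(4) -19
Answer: 1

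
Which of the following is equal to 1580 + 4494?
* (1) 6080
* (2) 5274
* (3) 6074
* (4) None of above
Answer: 3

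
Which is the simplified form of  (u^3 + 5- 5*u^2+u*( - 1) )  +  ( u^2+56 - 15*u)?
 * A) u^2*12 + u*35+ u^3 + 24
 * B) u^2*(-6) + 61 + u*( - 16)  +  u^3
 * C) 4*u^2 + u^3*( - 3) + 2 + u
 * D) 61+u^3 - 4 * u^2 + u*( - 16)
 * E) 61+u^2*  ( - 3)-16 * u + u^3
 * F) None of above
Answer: D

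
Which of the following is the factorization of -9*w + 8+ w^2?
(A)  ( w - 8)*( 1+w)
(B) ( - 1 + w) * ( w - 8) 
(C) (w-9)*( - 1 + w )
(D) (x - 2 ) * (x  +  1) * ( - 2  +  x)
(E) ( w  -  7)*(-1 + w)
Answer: B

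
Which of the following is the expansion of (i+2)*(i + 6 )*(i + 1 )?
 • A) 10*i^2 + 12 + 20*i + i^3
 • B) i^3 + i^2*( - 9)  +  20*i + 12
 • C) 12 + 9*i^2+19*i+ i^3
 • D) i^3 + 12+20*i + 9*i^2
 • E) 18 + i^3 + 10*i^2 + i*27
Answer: D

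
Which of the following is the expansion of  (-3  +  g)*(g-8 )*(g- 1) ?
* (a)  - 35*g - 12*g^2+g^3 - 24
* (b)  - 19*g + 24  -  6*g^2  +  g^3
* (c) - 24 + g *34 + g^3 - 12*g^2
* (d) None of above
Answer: d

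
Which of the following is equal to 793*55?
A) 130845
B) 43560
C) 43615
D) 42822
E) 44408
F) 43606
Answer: C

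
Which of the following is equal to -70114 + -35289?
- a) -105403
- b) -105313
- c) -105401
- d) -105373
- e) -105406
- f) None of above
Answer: a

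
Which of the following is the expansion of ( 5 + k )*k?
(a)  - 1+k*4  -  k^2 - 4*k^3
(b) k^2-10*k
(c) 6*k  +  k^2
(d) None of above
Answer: d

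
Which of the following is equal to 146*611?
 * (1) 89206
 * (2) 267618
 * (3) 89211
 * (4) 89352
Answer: 1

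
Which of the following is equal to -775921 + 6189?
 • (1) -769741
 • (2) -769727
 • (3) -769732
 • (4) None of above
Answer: 3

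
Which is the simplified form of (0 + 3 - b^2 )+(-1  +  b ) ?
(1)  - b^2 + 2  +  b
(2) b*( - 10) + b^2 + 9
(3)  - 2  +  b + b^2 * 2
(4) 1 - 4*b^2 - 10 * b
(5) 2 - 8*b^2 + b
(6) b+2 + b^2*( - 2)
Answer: 1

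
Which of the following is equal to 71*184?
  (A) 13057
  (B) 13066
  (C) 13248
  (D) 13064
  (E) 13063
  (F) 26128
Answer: D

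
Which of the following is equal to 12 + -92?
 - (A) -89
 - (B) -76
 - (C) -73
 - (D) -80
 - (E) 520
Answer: D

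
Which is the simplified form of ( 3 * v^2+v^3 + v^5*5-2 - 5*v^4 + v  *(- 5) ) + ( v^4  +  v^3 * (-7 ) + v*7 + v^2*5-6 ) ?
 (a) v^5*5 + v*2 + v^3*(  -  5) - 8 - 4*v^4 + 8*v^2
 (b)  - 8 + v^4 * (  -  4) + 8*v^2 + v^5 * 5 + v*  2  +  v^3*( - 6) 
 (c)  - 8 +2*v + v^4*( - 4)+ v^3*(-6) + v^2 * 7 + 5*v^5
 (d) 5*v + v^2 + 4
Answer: b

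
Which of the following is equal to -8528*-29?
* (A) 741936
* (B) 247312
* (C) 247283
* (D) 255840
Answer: B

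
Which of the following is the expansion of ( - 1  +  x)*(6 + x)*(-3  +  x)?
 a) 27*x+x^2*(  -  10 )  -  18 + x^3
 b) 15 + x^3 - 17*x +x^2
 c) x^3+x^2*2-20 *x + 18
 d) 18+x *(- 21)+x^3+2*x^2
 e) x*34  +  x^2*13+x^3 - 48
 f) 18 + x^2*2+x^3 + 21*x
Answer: d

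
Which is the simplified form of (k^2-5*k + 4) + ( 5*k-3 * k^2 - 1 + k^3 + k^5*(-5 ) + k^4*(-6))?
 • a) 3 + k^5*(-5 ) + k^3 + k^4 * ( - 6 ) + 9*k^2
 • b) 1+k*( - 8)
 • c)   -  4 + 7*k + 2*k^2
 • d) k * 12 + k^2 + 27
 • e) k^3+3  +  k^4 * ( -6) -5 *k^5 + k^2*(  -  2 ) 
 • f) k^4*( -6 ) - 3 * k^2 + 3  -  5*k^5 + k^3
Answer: e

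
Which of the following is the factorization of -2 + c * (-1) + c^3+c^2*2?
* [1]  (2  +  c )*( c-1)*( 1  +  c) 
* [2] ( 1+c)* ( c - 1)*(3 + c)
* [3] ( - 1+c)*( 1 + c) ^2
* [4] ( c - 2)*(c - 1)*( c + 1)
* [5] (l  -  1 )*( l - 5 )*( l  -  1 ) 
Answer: 1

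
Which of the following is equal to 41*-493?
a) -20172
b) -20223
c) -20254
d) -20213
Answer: d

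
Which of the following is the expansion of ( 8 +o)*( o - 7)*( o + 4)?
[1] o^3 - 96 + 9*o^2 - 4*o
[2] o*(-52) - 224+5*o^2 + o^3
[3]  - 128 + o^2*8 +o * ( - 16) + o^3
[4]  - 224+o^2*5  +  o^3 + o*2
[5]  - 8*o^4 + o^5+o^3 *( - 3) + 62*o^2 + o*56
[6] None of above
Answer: 2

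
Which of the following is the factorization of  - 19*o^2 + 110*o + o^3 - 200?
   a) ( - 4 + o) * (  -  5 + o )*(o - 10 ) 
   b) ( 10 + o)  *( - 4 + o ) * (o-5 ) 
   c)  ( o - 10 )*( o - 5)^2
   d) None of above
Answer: a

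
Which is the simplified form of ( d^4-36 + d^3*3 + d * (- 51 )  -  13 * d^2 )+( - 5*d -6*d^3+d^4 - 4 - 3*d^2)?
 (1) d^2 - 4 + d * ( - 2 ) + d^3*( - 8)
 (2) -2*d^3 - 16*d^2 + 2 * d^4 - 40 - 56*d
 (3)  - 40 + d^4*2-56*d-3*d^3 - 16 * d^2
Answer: 3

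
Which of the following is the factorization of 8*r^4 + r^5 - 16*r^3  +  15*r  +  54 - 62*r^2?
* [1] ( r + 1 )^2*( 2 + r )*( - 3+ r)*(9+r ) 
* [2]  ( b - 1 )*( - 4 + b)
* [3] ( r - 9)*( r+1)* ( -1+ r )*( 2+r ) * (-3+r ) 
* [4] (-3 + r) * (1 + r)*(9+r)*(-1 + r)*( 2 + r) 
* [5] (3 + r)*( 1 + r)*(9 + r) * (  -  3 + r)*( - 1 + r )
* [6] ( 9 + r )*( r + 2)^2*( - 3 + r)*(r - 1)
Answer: 4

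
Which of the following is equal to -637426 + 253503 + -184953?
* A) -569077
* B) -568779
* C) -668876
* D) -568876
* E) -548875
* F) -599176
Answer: D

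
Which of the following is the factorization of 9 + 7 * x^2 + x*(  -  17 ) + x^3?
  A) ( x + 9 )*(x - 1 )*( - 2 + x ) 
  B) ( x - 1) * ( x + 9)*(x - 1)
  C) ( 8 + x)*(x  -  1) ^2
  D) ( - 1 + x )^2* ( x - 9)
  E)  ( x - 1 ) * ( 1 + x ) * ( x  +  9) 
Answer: B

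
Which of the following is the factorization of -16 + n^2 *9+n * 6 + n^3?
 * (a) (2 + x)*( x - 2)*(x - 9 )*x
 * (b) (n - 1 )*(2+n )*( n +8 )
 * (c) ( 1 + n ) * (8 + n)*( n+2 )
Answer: b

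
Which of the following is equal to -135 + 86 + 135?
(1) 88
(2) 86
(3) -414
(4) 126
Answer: 2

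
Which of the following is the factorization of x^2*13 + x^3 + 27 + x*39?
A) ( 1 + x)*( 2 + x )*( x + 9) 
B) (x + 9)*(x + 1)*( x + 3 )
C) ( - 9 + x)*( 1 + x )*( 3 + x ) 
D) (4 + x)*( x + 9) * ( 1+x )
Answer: B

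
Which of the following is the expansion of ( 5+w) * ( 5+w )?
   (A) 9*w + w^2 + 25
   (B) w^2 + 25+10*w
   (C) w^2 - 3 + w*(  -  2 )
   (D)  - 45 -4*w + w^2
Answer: B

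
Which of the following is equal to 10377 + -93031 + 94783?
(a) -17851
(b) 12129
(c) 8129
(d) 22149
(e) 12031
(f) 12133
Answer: b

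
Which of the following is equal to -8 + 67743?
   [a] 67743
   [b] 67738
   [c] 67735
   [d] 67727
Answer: c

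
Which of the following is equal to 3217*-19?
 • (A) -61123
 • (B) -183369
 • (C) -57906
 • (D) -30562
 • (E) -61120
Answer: A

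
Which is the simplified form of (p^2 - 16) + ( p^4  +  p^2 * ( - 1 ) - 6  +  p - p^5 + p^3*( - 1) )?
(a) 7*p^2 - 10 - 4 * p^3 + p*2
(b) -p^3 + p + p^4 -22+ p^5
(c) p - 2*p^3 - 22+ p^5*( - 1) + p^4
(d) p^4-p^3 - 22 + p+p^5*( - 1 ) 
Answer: d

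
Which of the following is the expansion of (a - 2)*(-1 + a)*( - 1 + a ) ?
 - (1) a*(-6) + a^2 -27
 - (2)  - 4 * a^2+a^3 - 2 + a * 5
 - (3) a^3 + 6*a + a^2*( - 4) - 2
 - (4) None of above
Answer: 2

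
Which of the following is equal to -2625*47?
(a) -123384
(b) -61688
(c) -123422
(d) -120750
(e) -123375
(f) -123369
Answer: e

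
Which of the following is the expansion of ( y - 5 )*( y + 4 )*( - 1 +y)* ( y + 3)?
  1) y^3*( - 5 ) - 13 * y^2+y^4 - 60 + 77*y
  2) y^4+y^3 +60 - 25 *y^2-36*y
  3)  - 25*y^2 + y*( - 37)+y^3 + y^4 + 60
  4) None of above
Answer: 3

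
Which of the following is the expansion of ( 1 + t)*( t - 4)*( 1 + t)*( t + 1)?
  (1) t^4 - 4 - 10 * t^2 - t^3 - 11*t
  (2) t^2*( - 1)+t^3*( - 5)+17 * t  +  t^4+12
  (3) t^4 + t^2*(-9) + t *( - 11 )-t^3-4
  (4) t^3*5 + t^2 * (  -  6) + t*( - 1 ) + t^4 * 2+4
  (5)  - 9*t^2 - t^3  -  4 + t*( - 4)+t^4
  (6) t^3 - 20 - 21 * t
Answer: 3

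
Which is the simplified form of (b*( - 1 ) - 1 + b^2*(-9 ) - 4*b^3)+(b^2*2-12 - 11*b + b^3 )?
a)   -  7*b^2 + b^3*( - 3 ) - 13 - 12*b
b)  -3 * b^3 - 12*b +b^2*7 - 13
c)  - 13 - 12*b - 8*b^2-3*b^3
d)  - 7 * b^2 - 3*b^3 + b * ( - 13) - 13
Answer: a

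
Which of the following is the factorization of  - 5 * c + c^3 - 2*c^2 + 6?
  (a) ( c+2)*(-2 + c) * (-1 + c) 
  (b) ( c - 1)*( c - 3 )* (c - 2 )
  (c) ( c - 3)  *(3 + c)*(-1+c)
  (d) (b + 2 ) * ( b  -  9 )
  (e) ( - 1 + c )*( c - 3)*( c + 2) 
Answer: e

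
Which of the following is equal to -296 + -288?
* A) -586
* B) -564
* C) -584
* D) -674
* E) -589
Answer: C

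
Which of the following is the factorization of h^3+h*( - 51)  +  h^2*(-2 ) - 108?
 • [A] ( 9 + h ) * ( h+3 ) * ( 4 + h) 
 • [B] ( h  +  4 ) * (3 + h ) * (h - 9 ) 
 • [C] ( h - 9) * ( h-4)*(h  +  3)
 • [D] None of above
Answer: B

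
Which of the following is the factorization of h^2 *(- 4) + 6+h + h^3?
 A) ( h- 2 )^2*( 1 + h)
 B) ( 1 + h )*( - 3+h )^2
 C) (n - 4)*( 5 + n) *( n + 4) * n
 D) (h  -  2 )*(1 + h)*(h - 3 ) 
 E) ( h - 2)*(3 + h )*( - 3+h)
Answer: D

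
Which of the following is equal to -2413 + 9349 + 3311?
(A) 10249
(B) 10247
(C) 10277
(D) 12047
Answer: B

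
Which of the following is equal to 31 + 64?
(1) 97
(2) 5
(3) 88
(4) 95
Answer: 4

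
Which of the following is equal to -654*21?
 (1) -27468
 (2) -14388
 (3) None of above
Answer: 3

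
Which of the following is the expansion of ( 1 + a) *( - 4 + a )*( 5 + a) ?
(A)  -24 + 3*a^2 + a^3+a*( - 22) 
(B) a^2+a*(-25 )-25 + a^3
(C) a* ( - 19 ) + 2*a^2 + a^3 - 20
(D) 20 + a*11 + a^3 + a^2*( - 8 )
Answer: C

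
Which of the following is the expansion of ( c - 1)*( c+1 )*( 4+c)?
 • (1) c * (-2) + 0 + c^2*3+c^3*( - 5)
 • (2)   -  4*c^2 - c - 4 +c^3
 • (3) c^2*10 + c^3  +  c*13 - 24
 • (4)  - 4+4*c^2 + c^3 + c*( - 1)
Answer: 4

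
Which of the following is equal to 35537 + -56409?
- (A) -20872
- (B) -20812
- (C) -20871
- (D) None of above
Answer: A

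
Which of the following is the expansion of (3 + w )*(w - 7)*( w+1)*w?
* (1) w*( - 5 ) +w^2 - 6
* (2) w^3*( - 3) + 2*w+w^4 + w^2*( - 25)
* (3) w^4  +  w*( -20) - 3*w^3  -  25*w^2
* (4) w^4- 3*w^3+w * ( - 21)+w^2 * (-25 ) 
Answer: 4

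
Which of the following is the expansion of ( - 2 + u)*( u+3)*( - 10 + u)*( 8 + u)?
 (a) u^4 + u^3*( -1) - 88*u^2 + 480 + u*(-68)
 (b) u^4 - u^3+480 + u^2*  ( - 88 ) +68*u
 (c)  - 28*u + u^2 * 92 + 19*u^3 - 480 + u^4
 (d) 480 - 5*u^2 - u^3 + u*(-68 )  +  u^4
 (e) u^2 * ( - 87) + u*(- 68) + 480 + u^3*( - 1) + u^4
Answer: a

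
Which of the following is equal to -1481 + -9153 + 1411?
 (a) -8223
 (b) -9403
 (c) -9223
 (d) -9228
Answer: c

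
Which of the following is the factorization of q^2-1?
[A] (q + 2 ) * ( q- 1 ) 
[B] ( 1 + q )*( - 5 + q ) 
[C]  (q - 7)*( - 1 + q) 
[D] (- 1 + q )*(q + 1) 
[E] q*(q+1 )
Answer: D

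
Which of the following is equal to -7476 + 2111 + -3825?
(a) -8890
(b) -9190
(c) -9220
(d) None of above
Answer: b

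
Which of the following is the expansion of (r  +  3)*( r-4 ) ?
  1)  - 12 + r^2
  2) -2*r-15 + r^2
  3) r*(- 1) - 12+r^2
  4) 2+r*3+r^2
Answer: 3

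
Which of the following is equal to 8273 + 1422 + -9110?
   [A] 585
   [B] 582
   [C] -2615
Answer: A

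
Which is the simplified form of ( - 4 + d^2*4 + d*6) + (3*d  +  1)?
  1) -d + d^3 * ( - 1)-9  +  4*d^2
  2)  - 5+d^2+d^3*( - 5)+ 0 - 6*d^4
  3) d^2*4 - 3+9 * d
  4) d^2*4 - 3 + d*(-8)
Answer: 3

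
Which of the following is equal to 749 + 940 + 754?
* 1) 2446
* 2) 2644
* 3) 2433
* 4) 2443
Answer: 4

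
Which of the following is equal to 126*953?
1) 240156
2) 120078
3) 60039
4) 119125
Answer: 2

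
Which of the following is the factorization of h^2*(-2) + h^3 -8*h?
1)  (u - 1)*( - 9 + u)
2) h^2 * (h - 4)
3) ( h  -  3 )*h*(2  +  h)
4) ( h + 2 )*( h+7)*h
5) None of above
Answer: 5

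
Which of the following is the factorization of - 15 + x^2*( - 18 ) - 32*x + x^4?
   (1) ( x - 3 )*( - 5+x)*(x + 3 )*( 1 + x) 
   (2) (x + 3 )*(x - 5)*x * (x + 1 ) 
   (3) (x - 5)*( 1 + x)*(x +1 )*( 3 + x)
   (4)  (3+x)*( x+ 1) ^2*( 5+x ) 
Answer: 3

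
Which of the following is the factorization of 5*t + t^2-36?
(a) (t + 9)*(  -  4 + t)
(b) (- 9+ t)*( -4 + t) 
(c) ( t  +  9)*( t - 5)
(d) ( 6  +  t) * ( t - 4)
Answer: a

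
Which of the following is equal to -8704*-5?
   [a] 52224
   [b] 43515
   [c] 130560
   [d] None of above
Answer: d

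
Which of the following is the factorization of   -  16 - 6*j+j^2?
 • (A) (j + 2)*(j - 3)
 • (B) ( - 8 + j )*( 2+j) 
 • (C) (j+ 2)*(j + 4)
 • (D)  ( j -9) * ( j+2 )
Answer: B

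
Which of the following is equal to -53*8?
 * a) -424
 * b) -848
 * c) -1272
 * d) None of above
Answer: a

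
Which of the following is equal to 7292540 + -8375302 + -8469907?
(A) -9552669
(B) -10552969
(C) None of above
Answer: A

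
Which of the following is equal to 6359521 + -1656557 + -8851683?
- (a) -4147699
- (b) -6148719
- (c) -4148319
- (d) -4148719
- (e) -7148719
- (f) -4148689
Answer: d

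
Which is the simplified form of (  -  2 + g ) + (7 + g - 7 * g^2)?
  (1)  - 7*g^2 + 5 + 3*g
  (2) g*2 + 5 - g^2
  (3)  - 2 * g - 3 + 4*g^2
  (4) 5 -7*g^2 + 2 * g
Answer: 4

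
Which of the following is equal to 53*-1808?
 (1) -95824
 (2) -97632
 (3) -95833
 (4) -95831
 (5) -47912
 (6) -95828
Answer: 1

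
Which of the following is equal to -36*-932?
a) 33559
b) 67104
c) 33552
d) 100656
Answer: c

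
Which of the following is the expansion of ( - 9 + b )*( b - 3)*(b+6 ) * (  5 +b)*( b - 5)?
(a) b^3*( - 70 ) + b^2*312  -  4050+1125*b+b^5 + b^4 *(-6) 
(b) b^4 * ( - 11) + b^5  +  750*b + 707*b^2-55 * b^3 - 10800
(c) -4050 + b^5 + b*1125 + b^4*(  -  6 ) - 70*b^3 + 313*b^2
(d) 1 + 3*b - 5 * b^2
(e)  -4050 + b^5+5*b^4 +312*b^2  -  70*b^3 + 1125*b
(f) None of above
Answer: a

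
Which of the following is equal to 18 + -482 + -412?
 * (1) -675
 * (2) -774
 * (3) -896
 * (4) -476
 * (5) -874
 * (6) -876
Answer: 6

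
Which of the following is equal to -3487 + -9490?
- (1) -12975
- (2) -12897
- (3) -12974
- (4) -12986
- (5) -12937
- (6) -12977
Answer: 6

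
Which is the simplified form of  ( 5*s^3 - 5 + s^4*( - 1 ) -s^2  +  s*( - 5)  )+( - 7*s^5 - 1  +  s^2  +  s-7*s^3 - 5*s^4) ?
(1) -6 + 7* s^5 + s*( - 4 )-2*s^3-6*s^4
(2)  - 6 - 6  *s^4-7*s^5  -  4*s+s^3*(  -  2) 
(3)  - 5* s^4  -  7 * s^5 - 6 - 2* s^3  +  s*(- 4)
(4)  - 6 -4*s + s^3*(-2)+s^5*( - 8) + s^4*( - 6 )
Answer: 2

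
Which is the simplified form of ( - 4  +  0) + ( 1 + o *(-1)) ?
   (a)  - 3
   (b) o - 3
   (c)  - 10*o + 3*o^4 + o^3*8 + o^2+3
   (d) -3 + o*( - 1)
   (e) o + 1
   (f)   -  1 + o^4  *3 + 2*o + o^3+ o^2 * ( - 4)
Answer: d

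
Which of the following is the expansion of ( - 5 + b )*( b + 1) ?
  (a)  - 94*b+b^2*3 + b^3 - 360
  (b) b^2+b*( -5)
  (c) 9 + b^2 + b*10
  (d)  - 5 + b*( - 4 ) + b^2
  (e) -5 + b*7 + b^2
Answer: d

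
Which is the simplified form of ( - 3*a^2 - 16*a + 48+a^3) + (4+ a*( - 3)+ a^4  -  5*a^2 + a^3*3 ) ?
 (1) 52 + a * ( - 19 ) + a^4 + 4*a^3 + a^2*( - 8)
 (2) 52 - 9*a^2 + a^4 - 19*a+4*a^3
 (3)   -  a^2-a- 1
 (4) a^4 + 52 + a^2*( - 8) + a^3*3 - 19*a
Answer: 1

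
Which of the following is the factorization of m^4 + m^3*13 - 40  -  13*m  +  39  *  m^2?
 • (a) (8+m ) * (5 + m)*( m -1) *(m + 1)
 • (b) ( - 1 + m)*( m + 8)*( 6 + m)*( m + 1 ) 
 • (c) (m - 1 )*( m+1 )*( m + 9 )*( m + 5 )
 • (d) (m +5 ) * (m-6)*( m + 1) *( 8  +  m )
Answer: a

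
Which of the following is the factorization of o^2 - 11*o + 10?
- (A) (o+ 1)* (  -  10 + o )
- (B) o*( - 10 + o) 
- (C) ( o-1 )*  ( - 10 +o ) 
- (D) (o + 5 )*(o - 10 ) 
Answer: C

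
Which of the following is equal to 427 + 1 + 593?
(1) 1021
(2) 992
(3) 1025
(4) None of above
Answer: 1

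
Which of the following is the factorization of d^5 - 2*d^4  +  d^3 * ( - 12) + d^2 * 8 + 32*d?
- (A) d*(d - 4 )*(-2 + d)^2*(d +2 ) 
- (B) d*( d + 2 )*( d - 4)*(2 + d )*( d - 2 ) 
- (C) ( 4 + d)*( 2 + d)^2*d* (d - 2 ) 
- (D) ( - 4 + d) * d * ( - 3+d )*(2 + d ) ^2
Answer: B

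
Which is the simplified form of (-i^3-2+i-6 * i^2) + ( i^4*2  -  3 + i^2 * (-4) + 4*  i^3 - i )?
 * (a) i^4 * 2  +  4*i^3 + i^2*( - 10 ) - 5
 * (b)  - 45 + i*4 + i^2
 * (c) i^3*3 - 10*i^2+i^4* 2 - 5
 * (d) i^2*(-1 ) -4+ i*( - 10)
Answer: c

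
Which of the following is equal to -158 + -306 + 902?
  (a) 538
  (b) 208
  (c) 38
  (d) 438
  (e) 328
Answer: d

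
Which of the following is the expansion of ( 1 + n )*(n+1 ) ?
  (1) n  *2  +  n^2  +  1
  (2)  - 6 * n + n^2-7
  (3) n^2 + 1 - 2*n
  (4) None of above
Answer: 1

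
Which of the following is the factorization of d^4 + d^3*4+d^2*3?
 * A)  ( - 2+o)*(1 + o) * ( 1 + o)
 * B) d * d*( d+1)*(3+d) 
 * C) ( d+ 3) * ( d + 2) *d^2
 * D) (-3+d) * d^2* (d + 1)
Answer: B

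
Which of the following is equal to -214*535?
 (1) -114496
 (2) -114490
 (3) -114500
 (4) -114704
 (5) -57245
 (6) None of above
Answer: 2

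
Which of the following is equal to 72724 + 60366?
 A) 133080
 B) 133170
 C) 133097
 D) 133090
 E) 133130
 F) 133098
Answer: D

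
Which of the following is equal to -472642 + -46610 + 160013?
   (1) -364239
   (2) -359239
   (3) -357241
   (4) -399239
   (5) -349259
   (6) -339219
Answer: 2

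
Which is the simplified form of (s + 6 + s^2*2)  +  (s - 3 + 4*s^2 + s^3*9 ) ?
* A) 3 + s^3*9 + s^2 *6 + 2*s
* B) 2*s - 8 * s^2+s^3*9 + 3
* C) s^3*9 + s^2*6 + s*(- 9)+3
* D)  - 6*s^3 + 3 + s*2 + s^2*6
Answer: A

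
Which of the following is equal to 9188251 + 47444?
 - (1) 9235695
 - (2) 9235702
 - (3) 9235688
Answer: 1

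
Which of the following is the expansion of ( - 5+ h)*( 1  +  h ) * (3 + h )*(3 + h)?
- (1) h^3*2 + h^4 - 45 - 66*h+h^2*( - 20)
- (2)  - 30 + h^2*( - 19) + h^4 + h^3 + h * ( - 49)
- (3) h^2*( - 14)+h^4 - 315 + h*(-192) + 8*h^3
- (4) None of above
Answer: 1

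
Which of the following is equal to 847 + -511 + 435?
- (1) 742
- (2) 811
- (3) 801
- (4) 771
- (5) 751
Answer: 4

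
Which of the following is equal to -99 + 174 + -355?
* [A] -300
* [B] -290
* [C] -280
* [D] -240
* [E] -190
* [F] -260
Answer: C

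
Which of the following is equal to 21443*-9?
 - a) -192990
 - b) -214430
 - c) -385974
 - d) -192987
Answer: d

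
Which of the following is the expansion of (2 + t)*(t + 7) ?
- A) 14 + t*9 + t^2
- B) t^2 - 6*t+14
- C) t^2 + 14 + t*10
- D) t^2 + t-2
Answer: A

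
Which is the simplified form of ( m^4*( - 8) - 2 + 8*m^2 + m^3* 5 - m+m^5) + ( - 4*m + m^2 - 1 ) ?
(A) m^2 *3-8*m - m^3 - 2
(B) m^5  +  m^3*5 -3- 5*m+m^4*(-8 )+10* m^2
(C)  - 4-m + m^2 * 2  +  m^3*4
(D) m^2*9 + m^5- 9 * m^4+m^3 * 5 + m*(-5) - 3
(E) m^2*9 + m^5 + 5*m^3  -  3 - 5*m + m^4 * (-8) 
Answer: E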